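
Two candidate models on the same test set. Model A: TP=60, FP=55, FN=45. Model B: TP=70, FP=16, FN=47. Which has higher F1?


Model A: P=60/115=0.5217, R=60/105=0.5714, F1=2PR/(P+R)=2TP/(2TP+FP+FN)=120/220=0.5455
Model B: P=70/86=0.814, R=70/117=0.5983, F1=2PR/(P+R)=2TP/(2TP+FP+FN)=140/203=0.6897
0.5455 < 0.6897 → Model B

Model B


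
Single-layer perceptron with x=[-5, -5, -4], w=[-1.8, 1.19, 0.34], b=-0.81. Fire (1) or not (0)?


z = (-5)·(-1.8) + (-5)·(1.19) + (-4)·(0.34) - 0.81
  = 0.88
step(z) = 1 (z≥0)

1


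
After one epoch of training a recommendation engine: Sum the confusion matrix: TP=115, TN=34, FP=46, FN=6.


Total = TP + TN + FP + FN
= 115 + 34 + 46 + 6
= 201
(Predicted positive: 161, predicted negative: 40)

201


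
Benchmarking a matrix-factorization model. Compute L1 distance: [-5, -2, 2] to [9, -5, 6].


d = |-5-9| + |-2+ 5| + |2-6|
  = 14 + 3 + 4
  = 21

21


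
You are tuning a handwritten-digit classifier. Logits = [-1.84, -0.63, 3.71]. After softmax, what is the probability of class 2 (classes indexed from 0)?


Exponentials: e^-1.84=0.1588, e^-0.63=0.5326, e^3.71=40.8538
Sum = 41.5452
Softmax = [0.0038, 0.0128, 0.9834]
p[2] = 40.8538/41.5452 = 0.9834

0.9834


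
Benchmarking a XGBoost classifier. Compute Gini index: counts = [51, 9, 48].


Probabilities: [51/108, 9/108, 48/108] ≈ [0.4722, 0.0833, 0.4444]
Σpᵢ² = (2601 + 81 + 2304)/108² = 4986/11664
Gini = 1 - Σpᵢ² = 1 - 4986/11664 = 0.5725

0.5725


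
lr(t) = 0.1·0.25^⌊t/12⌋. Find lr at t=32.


n_drops = ⌊32/12⌋ = 2
lr = 0.1·0.25^2 = 0.1·0.0625 = 0.00625

0.00625


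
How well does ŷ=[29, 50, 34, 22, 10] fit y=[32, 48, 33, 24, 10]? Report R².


ȳ = 29.4
SS_res = Σ(y-ŷ)² = 18
SS_tot = Σ(y-ȳ)² = 771.2
R² = 1 - SS_res/SS_tot = 1 - 0.0233 = 0.9767

0.9767


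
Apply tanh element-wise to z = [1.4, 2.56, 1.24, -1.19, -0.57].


tanh(1.4) = 0.8854
tanh(2.56) = 0.9881
tanh(1.24) = 0.8455
tanh(-1.19) = -0.8306
tanh(-0.57) = -0.5154
result = [0.8854, 0.9881, 0.8455, -0.8306, -0.5154]

[0.8854, 0.9881, 0.8455, -0.8306, -0.5154]


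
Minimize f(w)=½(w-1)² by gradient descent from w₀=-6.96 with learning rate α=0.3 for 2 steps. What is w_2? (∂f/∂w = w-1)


step 1: grad = -6.96-1 = -7.96; w = -6.96 - 0.3·(-7.96) = -4.572
step 2: grad = -4.572-1 = -5.572; w = -4.572 - 0.3·(-5.572) = -2.9004

-2.9004


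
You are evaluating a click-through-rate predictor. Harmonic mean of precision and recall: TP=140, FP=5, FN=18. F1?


Precision = 140/145 = 0.9655
Recall = 140/158 = 0.8861
F1 = 2·P·R/(P+R) = 2·TP/(2·TP+FP+FN) = 280/(280+5+18) = 280/303 = 0.9241

0.9241


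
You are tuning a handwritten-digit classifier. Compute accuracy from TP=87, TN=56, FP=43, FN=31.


Accuracy = (TP+TN)/(TP+TN+FP+FN)
= (87+56)/(217)
= 143/217 = 65.9%

65.9%


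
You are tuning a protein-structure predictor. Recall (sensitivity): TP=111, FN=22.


Recall = TP/(TP+FN)
= 111/(111+22)
= 111/133 = 83.46%

83.46%


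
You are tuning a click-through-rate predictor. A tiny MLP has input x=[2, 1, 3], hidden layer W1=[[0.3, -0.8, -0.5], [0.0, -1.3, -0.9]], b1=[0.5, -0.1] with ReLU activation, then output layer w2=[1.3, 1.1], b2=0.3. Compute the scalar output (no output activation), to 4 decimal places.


z1[0] = (0.3)·(2) + (-0.8)·(1) + (-0.5)·(3) + 0.5 = -1.2
z1[1] = (0.0)·(2) + (-1.3)·(1) + (-0.9)·(3) - 0.1 = -4.1
h = ReLU(z1) = [0.0, 0.0]
output = (1.3)·(0.0) + (1.1)·(0.0) + 0.3 = 0.3

0.3


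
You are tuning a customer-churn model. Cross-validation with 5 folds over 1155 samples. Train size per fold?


Fold size = 1155/5 = 231
Training per fold = 1155 - 231 = 924

924


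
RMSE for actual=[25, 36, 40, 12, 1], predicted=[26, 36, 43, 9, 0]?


MSE = 20/5 = 4
RMSE = √(20/5) = 2.0

2.0


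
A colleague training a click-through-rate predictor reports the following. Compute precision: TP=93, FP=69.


Precision = TP/(TP+FP)
= 93/(93+69)
= 93/162 = 57.41%

57.41%


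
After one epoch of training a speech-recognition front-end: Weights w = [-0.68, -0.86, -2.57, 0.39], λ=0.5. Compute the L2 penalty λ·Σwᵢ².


‖w‖₂² = (-0.68)² + (-0.86)² + (-2.57)² + (0.39)²
     = 0.4624 + 0.7396 + 6.6049 + 0.1521
     = 7.959
λ·‖w‖₂² = 0.5·7.959 = 3.9795

3.9795


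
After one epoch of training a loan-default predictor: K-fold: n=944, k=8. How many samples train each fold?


Fold size = 944/8 = 118
Training per fold = 944 - 118 = 826

826


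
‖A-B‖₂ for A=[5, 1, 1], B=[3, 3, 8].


d = √((5-3)² + (1-3)² + (1-8)²)
  = √(4 + 4 + 49)
  = √57 = 7.5498

7.5498


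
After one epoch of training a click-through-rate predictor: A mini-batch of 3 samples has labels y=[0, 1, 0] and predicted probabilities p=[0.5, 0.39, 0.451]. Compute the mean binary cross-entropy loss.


L[0] = -ln(1-0.5) = -ln(0.5) = 0.6931
L[1] = -ln(0.39) = 0.9416
L[2] = -ln(1-0.451) = -ln(0.549) = 0.5997
mean = (0.6931 + 0.9416 + 0.5997)/3 = 0.7448

0.7448


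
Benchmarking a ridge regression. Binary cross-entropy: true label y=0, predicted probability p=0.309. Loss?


BCE = -[y·ln(p) + (1-y)·ln(1-p)]
= -0 - 1·ln(1-0.309)
= -ln(0.691) = 0.3696

0.3696


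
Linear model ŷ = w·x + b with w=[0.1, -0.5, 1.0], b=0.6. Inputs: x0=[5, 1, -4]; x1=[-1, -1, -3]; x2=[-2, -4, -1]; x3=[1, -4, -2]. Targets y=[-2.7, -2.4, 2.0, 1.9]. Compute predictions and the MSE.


ŷ0 = (0.1)·(5) + (-0.5)·(1) + (1.0)·(-4) + 0.6 = -3.4
ŷ1 = (0.1)·(-1) + (-0.5)·(-1) + (1.0)·(-3) + 0.6 = -2.0
ŷ2 = (0.1)·(-2) + (-0.5)·(-4) + (1.0)·(-1) + 0.6 = 1.4
ŷ3 = (0.1)·(1) + (-0.5)·(-4) + (1.0)·(-2) + 0.6 = 0.7
errors² = [0.49, 0.16, 0.36, 1.44]
MSE = 2.4500/4 = 0.6125

0.6125


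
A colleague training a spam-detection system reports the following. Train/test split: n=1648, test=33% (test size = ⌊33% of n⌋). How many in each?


Test = ⌊1648·33/100⌋ = 543
Train = 1648 - 543 = 1105

Train: 1105, Test: 543


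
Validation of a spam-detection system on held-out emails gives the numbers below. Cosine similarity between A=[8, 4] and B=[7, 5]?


A·B = 8·7 + 4·5 = 76
‖A‖ = √80 = 8.9443, ‖B‖ = √74 = 8.6023
cos = 76/(√80·√74) = 76/√5920 = 0.9878

0.9878


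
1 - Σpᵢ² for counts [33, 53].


Probabilities: [33/86, 53/86] ≈ [0.3837, 0.6163]
Σpᵢ² = (1089 + 2809)/86² = 3898/7396
Gini = 1 - Σpᵢ² = 1 - 3898/7396 = 0.473

0.473


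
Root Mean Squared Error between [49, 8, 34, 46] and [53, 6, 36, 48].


MSE = 28/4 = 7
RMSE = √(28/4) = 2.6458

2.6458


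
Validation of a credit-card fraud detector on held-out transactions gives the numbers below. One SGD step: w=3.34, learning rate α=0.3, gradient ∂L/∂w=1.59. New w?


w_new = w - α·∇
= 3.34 - 0.3·1.59
= 3.34 - 0.477
= 2.863

2.863


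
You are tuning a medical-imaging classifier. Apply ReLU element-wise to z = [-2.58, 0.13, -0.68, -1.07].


ReLU(-2.58) = max(0, -2.58) = 0.0
ReLU(0.13) = max(0, 0.13) = 0.13
ReLU(-0.68) = max(0, -0.68) = 0.0
ReLU(-1.07) = max(0, -1.07) = 0.0
result = [0.0, 0.13, 0.0, 0.0]

[0.0, 0.13, 0.0, 0.0]


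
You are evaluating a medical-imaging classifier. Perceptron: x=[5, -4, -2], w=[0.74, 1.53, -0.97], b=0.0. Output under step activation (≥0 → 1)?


z = (5)·(0.74) + (-4)·(1.53) + (-2)·(-0.97) + 0.0
  = -0.48
step(z) = 0 (z<0)

0


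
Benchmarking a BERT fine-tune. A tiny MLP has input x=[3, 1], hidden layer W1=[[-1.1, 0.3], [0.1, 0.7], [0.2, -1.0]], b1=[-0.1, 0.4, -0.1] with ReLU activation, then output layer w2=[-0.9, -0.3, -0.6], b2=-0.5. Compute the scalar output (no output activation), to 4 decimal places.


z1[0] = (-1.1)·(3) + (0.3)·(1) - 0.1 = -3.1
z1[1] = (0.1)·(3) + (0.7)·(1) + 0.4 = 1.4
z1[2] = (0.2)·(3) + (-1.0)·(1) - 0.1 = -0.5
h = ReLU(z1) = [0.0, 1.4, 0.0]
output = (-0.9)·(0.0) + (-0.3)·(1.4) + (-0.6)·(0.0) - 0.5 = -0.92

-0.92


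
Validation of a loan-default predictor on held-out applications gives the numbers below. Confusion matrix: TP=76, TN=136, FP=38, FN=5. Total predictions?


Total = TP + TN + FP + FN
= 76 + 136 + 38 + 5
= 255
(Predicted positive: 114, predicted negative: 141)

255


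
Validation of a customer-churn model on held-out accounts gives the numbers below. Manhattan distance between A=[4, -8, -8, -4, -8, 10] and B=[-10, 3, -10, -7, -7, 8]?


d = |4+ 10| + |-8-3| + |-8+ 10| + |-4+ 7| + |-8+ 7| + |10-8|
  = 14 + 11 + 2 + 3 + 1 + 2
  = 33

33


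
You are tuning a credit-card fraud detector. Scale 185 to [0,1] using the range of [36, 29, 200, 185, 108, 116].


min=29, max=200
(185-29)/(200-29) = 156/171 = 0.9123

0.9123


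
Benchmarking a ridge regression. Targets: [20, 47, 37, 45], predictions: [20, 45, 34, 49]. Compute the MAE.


Absolute errors: |20-20|=0, |47-45|=2, |37-34|=3, |45-49|=4
Sum = 9
MAE = 9/4 = 9/4

9/4


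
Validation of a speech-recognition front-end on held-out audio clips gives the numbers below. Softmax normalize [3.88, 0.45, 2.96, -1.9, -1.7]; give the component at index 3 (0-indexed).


Exponentials: e^3.88=48.4242, e^0.45=1.5683, e^2.96=19.298, e^-1.9=0.1496, e^-1.7=0.1827
Sum = 69.6228
Softmax = [0.6955, 0.0225, 0.2772, 0.0021, 0.0026]
p[3] = 0.1496/69.6228 = 0.0021

0.0021


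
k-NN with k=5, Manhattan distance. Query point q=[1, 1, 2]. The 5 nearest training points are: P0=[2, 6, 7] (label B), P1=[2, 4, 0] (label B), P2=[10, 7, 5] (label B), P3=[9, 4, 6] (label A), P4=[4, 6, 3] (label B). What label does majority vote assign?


d(q,P0) = 11  (label B)
d(q,P1) = 6  (label B)
d(q,P2) = 18  (label B)
d(q,P3) = 15  (label A)
d(q,P4) = 9  (label B)
Votes: A=1, B=4
Majority → B

B


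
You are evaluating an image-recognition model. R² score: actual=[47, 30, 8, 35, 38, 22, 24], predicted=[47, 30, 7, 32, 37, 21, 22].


ȳ = 29.1429
SS_res = Σ(y-ŷ)² = 16
SS_tot = Σ(y-ȳ)² = 956.86
R² = 1 - SS_res/SS_tot = 1 - 0.0167 = 0.9833

0.9833


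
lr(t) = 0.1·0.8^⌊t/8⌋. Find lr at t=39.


n_drops = ⌊39/8⌋ = 4
lr = 0.1·0.8^4 = 0.1·0.4096 = 0.04096

0.04096


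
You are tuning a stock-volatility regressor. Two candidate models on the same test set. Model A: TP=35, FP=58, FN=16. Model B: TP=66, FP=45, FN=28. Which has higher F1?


Model A: P=35/93=0.3763, R=35/51=0.6863, F1=2PR/(P+R)=2TP/(2TP+FP+FN)=70/144=0.4861
Model B: P=66/111=0.5946, R=66/94=0.7021, F1=2PR/(P+R)=2TP/(2TP+FP+FN)=132/205=0.6439
0.4861 < 0.6439 → Model B

Model B


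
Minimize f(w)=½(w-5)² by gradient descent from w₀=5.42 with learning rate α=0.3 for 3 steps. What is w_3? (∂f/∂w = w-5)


step 1: grad = 5.42-5 = 0.42; w = 5.42 - 0.3·(0.42) = 5.294
step 2: grad = 5.294-5 = 0.294; w = 5.294 - 0.3·(0.294) = 5.2058
step 3: grad = 5.2058-5 = 0.2058; w = 5.2058 - 0.3·(0.2058) = 5.14406

5.14406


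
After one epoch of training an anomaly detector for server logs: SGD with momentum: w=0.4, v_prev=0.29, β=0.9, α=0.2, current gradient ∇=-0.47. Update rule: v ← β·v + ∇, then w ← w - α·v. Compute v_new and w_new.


v_new = 0.9·0.29 - 0.47 = 0.261 - 0.47 = -0.209
w_new = 0.4 - 0.2·-0.209 = 0.4 + 0.0418 = 0.4418

v_new=-0.209, w_new=0.4418


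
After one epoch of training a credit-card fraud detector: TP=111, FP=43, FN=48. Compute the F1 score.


Precision = 111/154 = 0.7208
Recall = 111/159 = 0.6981
F1 = 2·P·R/(P+R) = 2·TP/(2·TP+FP+FN) = 222/(222+43+48) = 222/313 = 0.7093

0.7093


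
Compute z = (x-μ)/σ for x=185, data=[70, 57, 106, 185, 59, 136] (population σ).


μ = 102.1667, σ = 46.4737
z = (185 - 102.1667)/46.4737 = 1.7824

1.7824


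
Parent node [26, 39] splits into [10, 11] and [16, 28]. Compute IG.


Parent = [26, 39], H_parent = 0.971
H_left = 0.9984 (n=21), H_right = 0.9457 (n=44)
H_children = (21/65)·0.9984 + (44/65)·0.9457 = 0.9627
IG = 0.971 - 0.9627 = 0.0083

0.0083


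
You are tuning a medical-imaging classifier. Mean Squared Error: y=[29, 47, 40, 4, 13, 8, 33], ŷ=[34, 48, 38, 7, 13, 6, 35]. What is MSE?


Squared errors: (29-34)²=25, (47-48)²=1, (40-38)²=4, (4-7)²=9, (13-13)²=0, (8-6)²=4, (33-35)²=4
Sum = 47
MSE = 47/7 = 47/7

47/7


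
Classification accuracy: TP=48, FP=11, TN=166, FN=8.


Accuracy = (TP+TN)/(TP+TN+FP+FN)
= (48+166)/(233)
= 214/233 = 91.85%

91.85%


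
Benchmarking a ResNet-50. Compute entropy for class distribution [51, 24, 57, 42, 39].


Probabilities: [51/213, 24/213, 57/213, 42/213, 39/213] ≈ [0.2394, 0.1127, 0.2676, 0.1972, 0.1831]
H = -((51/213)·log₂(51/213) + (24/213)·log₂(24/213) + (57/213)·log₂(57/213) + (42/213)·log₂(42/213) + (39/213)·log₂(39/213))
  = 2.268 bits

2.268 bits


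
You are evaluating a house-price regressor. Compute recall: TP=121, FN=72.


Recall = TP/(TP+FN)
= 121/(121+72)
= 121/193 = 62.69%

62.69%


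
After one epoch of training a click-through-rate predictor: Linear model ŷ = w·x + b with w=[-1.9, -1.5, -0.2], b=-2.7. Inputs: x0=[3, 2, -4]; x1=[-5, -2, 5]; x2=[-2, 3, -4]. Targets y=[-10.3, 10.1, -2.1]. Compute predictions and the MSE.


ŷ0 = (-1.9)·(3) + (-1.5)·(2) + (-0.2)·(-4) - 2.7 = -10.6
ŷ1 = (-1.9)·(-5) + (-1.5)·(-2) + (-0.2)·(5) - 2.7 = 8.8
ŷ2 = (-1.9)·(-2) + (-1.5)·(3) + (-0.2)·(-4) - 2.7 = -2.6
errors² = [0.09, 1.69, 0.25]
MSE = 2.0300/3 = 0.6767

0.6767


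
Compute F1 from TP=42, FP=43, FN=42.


Precision = 42/85 = 0.4941
Recall = 42/84 = 0.5
F1 = 2·P·R/(P+R) = 2·TP/(2·TP+FP+FN) = 84/(84+43+42) = 84/169 = 0.497

0.497


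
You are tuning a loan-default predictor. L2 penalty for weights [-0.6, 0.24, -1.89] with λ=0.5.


‖w‖₂² = (-0.6)² + (0.24)² + (-1.89)²
     = 0.36 + 0.0576 + 3.5721
     = 3.9897
λ·‖w‖₂² = 0.5·3.9897 = 1.99485

1.99485


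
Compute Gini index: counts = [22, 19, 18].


Probabilities: [22/59, 19/59, 18/59] ≈ [0.3729, 0.322, 0.3051]
Σpᵢ² = (484 + 361 + 324)/59² = 1169/3481
Gini = 1 - Σpᵢ² = 1 - 1169/3481 = 0.6642

0.6642


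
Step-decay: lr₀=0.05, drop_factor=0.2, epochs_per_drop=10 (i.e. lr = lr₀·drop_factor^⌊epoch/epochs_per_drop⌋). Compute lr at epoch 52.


n_drops = ⌊52/10⌋ = 5
lr = 0.05·0.2^5 = 0.05·0.00032 = 0.000016

0.000016


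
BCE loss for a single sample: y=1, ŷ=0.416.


BCE = -[y·ln(p) + (1-y)·ln(1-p)]
= -1·ln(0.416) - 0
= -ln(0.416) = 0.8771

0.8771


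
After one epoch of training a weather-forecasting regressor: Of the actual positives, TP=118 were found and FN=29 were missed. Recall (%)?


Recall = TP/(TP+FN)
= 118/(118+29)
= 118/147 = 80.27%

80.27%


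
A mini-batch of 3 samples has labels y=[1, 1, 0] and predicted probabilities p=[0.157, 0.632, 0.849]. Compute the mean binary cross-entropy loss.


L[0] = -ln(0.157) = 1.8515
L[1] = -ln(0.632) = 0.4589
L[2] = -ln(1-0.849) = -ln(0.151) = 1.8905
mean = (1.8515 + 0.4589 + 1.8905)/3 = 1.4003

1.4003


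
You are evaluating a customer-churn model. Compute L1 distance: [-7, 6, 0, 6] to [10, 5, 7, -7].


d = |-7-10| + |6-5| + |0-7| + |6+ 7|
  = 17 + 1 + 7 + 13
  = 38

38


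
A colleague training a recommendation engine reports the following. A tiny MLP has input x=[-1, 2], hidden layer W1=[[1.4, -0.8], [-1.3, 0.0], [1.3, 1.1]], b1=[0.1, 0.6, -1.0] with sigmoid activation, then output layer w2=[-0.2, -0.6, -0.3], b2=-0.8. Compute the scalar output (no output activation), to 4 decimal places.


z1[0] = (1.4)·(-1) + (-0.8)·(2) + 0.1 = -2.9
z1[1] = (-1.3)·(-1) + (0.0)·(2) + 0.6 = 1.9
z1[2] = (1.3)·(-1) + (1.1)·(2) - 1.0 = -0.1
h = sigmoid(z1) = [0.0522, 0.8699, 0.475]
output = (-0.2)·(0.0522) + (-0.6)·(0.8699) + (-0.3)·(0.475) - 0.8 = -1.4749

-1.4749


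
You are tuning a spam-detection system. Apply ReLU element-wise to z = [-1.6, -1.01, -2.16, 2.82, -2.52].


ReLU(-1.6) = max(0, -1.6) = 0.0
ReLU(-1.01) = max(0, -1.01) = 0.0
ReLU(-2.16) = max(0, -2.16) = 0.0
ReLU(2.82) = max(0, 2.82) = 2.82
ReLU(-2.52) = max(0, -2.52) = 0.0
result = [0.0, 0.0, 0.0, 2.82, 0.0]

[0.0, 0.0, 0.0, 2.82, 0.0]


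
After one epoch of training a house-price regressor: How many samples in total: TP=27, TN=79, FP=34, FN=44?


Total = TP + TN + FP + FN
= 27 + 79 + 34 + 44
= 184
(Predicted positive: 61, predicted negative: 123)

184


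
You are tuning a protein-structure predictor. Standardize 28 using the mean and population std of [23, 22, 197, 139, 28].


μ = 81.8, σ = 72.761
z = (28 - 81.8)/72.761 = -0.7394

-0.7394


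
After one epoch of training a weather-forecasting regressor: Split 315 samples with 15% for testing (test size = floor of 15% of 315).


Test = ⌊315·15/100⌋ = 47
Train = 315 - 47 = 268

Train: 268, Test: 47


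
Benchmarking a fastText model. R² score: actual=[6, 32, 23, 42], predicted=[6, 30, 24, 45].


ȳ = 25.75
SS_res = Σ(y-ŷ)² = 14
SS_tot = Σ(y-ȳ)² = 700.75
R² = 1 - SS_res/SS_tot = 1 - 0.02 = 0.98

0.98


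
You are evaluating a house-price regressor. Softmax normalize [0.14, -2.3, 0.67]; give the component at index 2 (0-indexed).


Exponentials: e^0.14=1.1503, e^-2.3=0.1003, e^0.67=1.9542
Sum = 3.2048
Softmax = [0.3589, 0.0313, 0.6098]
p[2] = 1.9542/3.2048 = 0.6098

0.6098


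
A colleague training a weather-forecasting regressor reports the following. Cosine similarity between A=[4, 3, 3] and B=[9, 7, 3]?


A·B = 4·9 + 3·7 + 3·3 = 66
‖A‖ = √34 = 5.831, ‖B‖ = √139 = 11.7898
cos = 66/(√34·√139) = 66/√4726 = 0.9601

0.9601


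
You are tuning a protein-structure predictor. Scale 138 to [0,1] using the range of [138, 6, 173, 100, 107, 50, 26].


min=6, max=173
(138-6)/(173-6) = 132/167 = 0.7904

0.7904


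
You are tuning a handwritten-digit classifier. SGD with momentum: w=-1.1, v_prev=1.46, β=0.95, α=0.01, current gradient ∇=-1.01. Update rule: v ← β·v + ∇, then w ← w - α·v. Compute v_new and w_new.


v_new = 0.95·1.46 - 1.01 = 1.387 - 1.01 = 0.377
w_new = -1.1 - 0.01·0.377 = -1.1 - 0.00377 = -1.10377

v_new=0.377, w_new=-1.10377


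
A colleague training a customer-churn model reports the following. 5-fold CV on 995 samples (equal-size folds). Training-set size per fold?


Fold size = 995/5 = 199
Training per fold = 995 - 199 = 796

796


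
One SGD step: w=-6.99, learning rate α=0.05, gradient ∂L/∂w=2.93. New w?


w_new = w - α·∇
= -6.99 - 0.05·2.93
= -6.99 - 0.1465
= -7.1365

-7.1365


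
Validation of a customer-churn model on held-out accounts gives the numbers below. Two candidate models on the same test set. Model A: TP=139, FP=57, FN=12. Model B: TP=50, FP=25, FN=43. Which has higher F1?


Model A: P=139/196=0.7092, R=139/151=0.9205, F1=2PR/(P+R)=2TP/(2TP+FP+FN)=278/347=0.8012
Model B: P=50/75=0.6667, R=50/93=0.5376, F1=2PR/(P+R)=2TP/(2TP+FP+FN)=100/168=0.5952
0.8012 > 0.5952 → Model A

Model A


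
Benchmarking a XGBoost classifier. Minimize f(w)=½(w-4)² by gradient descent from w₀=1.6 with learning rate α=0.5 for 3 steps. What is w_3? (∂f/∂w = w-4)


step 1: grad = 1.6-4 = -2.4; w = 1.6 - 0.5·(-2.4) = 2.8
step 2: grad = 2.8-4 = -1.2; w = 2.8 - 0.5·(-1.2) = 3.4
step 3: grad = 3.4-4 = -0.6; w = 3.4 - 0.5·(-0.6) = 3.7

3.7


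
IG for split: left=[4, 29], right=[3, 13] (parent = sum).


Parent = [7, 42], H_parent = 0.5917
H_left = 0.5328 (n=33), H_right = 0.6962 (n=16)
H_children = (33/49)·0.5328 + (16/49)·0.6962 = 0.5862
IG = 0.5917 - 0.5862 = 0.0055

0.0055


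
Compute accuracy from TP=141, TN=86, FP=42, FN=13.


Accuracy = (TP+TN)/(TP+TN+FP+FN)
= (141+86)/(282)
= 227/282 = 80.5%

80.5%


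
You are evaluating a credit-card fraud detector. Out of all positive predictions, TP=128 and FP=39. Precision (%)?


Precision = TP/(TP+FP)
= 128/(128+39)
= 128/167 = 76.65%

76.65%


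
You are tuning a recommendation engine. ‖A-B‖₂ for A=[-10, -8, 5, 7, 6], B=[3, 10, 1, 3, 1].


d = √((-10-3)² + (-8-10)² + (5-1)² + (7-3)² + (6-1)²)
  = √(169 + 324 + 16 + 16 + 25)
  = √550 = 23.4521

23.4521


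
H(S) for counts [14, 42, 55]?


Probabilities: [14/111, 42/111, 55/111] ≈ [0.1261, 0.3784, 0.4955]
H = -((14/111)·log₂(14/111) + (42/111)·log₂(42/111) + (55/111)·log₂(55/111))
  = 1.4092 bits

1.4092 bits


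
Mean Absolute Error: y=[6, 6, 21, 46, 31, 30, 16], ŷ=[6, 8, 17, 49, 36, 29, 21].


Absolute errors: |6-6|=0, |6-8|=2, |21-17|=4, |46-49|=3, |31-36|=5, |30-29|=1, |16-21|=5
Sum = 20
MAE = 20/7 = 20/7

20/7


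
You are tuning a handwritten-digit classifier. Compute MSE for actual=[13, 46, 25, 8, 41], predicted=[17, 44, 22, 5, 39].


Squared errors: (13-17)²=16, (46-44)²=4, (25-22)²=9, (8-5)²=9, (41-39)²=4
Sum = 42
MSE = 42/5 = 42/5

42/5


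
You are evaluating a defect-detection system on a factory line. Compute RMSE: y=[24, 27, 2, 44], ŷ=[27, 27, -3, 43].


MSE = 35/4 = 8.75
RMSE = √(35/4) = 2.958

2.958


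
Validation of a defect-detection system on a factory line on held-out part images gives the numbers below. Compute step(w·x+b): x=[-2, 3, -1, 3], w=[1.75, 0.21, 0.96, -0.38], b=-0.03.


z = (-2)·(1.75) + (3)·(0.21) + (-1)·(0.96) + (3)·(-0.38) - 0.03
  = -5.0
step(z) = 0 (z<0)

0


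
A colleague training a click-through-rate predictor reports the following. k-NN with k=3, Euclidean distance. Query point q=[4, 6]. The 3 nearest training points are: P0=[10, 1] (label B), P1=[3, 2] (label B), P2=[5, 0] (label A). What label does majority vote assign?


d(q,P0) = 7.8102  (label B)
d(q,P1) = 4.1231  (label B)
d(q,P2) = 6.0828  (label A)
Votes: A=1, B=2
Majority → B

B


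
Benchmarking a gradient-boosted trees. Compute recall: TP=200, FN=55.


Recall = TP/(TP+FN)
= 200/(200+55)
= 200/255 = 78.43%

78.43%


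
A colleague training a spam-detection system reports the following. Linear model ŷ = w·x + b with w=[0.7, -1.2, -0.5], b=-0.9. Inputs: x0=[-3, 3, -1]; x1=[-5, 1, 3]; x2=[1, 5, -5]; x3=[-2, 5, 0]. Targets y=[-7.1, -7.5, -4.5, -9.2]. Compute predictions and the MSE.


ŷ0 = (0.7)·(-3) + (-1.2)·(3) + (-0.5)·(-1) - 0.9 = -6.1
ŷ1 = (0.7)·(-5) + (-1.2)·(1) + (-0.5)·(3) - 0.9 = -7.1
ŷ2 = (0.7)·(1) + (-1.2)·(5) + (-0.5)·(-5) - 0.9 = -3.7
ŷ3 = (0.7)·(-2) + (-1.2)·(5) + (-0.5)·(0) - 0.9 = -8.3
errors² = [1.0, 0.16, 0.64, 0.81]
MSE = 2.6100/4 = 0.6525

0.6525


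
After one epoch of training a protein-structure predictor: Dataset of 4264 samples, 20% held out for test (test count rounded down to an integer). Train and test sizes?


Test = ⌊4264·20/100⌋ = 852
Train = 4264 - 852 = 3412

Train: 3412, Test: 852


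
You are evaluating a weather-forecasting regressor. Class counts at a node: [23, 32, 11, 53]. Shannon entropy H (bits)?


Probabilities: [23/119, 32/119, 11/119, 53/119] ≈ [0.1933, 0.2689, 0.0924, 0.4454]
H = -((23/119)·log₂(23/119) + (32/119)·log₂(32/119) + (11/119)·log₂(11/119) + (53/119)·log₂(53/119))
  = 1.8051 bits

1.8051 bits


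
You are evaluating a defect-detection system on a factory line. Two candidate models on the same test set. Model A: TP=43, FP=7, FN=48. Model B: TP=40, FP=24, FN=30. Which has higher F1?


Model A: P=43/50=0.86, R=43/91=0.4725, F1=2PR/(P+R)=2TP/(2TP+FP+FN)=86/141=0.6099
Model B: P=40/64=0.625, R=40/70=0.5714, F1=2PR/(P+R)=2TP/(2TP+FP+FN)=80/134=0.597
0.6099 > 0.597 → Model A

Model A


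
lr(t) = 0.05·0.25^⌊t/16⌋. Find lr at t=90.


n_drops = ⌊90/16⌋ = 5
lr = 0.05·0.25^5 = 0.05·0.0009765625 = 0.000048828125

0.000048828125


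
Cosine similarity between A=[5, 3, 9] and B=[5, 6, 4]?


A·B = 5·5 + 3·6 + 9·4 = 79
‖A‖ = √115 = 10.7238, ‖B‖ = √77 = 8.775
cos = 79/(√115·√77) = 79/√8855 = 0.8395

0.8395


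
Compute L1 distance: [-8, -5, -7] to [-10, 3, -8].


d = |-8+ 10| + |-5-3| + |-7+ 8|
  = 2 + 8 + 1
  = 11

11


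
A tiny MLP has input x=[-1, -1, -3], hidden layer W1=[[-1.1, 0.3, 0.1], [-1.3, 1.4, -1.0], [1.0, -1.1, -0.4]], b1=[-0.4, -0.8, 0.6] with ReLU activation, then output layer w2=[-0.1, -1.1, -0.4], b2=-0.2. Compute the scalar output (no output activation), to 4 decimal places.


z1[0] = (-1.1)·(-1) + (0.3)·(-1) + (0.1)·(-3) - 0.4 = 0.1
z1[1] = (-1.3)·(-1) + (1.4)·(-1) + (-1.0)·(-3) - 0.8 = 2.1
z1[2] = (1.0)·(-1) + (-1.1)·(-1) + (-0.4)·(-3) + 0.6 = 1.9
h = ReLU(z1) = [0.1, 2.1, 1.9]
output = (-0.1)·(0.1) + (-1.1)·(2.1) + (-0.4)·(1.9) - 0.2 = -3.28

-3.28


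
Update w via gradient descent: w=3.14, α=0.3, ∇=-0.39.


w_new = w - α·∇
= 3.14 - 0.3·-0.39
= 3.14 + 0.117
= 3.257

3.257


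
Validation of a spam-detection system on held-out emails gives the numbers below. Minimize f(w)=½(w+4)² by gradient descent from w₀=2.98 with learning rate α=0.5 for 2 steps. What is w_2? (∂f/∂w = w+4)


step 1: grad = 2.98+4 = 6.98; w = 2.98 - 0.5·(6.98) = -0.51
step 2: grad = -0.51+4 = 3.49; w = -0.51 - 0.5·(3.49) = -2.255

-2.255


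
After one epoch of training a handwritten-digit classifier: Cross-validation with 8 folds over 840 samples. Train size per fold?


Fold size = 840/8 = 105
Training per fold = 840 - 105 = 735

735


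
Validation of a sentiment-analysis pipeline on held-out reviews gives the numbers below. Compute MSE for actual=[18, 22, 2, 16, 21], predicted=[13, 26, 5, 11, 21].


Squared errors: (18-13)²=25, (22-26)²=16, (2-5)²=9, (16-11)²=25, (21-21)²=0
Sum = 75
MSE = 75/5 = 15

15


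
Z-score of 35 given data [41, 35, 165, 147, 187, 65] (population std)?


μ = 106.6667, σ = 61.4645
z = (35 - 106.6667)/61.4645 = -1.166

-1.166


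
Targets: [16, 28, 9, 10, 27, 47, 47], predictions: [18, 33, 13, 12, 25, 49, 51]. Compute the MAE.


Absolute errors: |16-18|=2, |28-33|=5, |9-13|=4, |10-12|=2, |27-25|=2, |47-49|=2, |47-51|=4
Sum = 21
MAE = 21/7 = 3

3


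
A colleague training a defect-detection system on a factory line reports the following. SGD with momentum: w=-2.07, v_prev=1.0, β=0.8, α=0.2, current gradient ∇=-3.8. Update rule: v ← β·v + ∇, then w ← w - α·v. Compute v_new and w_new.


v_new = 0.8·1.0 - 3.8 = 0.8 - 3.8 = -3
w_new = -2.07 - 0.2·-3 = -2.07 + 0.6 = -1.47

v_new=-3, w_new=-1.47


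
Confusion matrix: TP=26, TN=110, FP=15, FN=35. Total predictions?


Total = TP + TN + FP + FN
= 26 + 110 + 15 + 35
= 186
(Predicted positive: 41, predicted negative: 145)

186


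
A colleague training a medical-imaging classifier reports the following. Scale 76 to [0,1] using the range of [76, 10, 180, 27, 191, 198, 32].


min=10, max=198
(76-10)/(198-10) = 66/188 = 0.3511

0.3511


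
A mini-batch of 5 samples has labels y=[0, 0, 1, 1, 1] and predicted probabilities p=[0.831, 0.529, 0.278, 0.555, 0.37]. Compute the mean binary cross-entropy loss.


L[0] = -ln(1-0.831) = -ln(0.169) = 1.7779
L[1] = -ln(1-0.529) = -ln(0.471) = 0.7529
L[2] = -ln(0.278) = 1.2801
L[3] = -ln(0.555) = 0.5888
L[4] = -ln(0.37) = 0.9943
mean = (1.7779 + 0.7529 + 1.2801 + 0.5888 + 0.9943)/5 = 1.0788

1.0788


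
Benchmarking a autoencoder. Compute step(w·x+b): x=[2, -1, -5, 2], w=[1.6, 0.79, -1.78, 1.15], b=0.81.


z = (2)·(1.6) + (-1)·(0.79) + (-5)·(-1.78) + (2)·(1.15) + 0.81
  = 14.42
step(z) = 1 (z≥0)

1


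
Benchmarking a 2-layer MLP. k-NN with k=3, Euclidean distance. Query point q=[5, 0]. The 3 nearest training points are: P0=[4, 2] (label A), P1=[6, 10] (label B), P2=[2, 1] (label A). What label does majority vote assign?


d(q,P0) = 2.2361  (label A)
d(q,P1) = 10.0499  (label B)
d(q,P2) = 3.1623  (label A)
Votes: A=2, B=1
Majority → A

A


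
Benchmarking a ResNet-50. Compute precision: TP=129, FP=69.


Precision = TP/(TP+FP)
= 129/(129+69)
= 129/198 = 65.15%

65.15%


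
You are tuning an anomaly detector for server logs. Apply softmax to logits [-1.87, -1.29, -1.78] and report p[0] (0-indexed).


Exponentials: e^-1.87=0.1541, e^-1.29=0.2753, e^-1.78=0.1686
Sum = 0.598
Softmax = [0.2577, 0.4603, 0.282]
p[0] = 0.1541/0.598 = 0.2577

0.2577


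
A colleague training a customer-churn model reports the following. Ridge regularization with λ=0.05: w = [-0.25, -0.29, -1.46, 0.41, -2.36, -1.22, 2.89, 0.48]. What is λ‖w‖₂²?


‖w‖₂² = (-0.25)² + (-0.29)² + (-1.46)² + (0.41)² + (-2.36)² + (-1.22)² + (2.89)² + (0.48)²
     = 0.0625 + 0.0841 + 2.1316 + 0.1681 + 5.5696 + 1.4884 + 8.3521 + 0.2304
     = 18.0868
λ·‖w‖₂² = 0.05·18.0868 = 0.90434

0.90434


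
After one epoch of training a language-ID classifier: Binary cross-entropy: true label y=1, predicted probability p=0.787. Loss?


BCE = -[y·ln(p) + (1-y)·ln(1-p)]
= -1·ln(0.787) - 0
= -ln(0.787) = 0.2395

0.2395


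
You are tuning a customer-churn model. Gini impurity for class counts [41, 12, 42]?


Probabilities: [41/95, 12/95, 42/95] ≈ [0.4316, 0.1263, 0.4421]
Σpᵢ² = (1681 + 144 + 1764)/95² = 3589/9025
Gini = 1 - Σpᵢ² = 1 - 3589/9025 = 0.6023

0.6023


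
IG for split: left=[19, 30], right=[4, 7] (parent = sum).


Parent = [23, 37], H_parent = 0.9604
H_left = 0.9633 (n=49), H_right = 0.9457 (n=11)
H_children = (49/60)·0.9633 + (11/60)·0.9457 = 0.9601
IG = 0.9604 - 0.9601 = 0.0003

0.0003


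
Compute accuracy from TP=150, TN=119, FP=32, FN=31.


Accuracy = (TP+TN)/(TP+TN+FP+FN)
= (150+119)/(332)
= 269/332 = 81.02%

81.02%


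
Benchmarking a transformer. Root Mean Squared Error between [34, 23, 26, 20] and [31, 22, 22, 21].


MSE = 27/4 = 6.75
RMSE = √(27/4) = 2.5981

2.5981


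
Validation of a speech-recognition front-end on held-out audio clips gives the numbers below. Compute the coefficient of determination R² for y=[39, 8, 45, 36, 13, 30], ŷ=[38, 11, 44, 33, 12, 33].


ȳ = 28.5
SS_res = Σ(y-ŷ)² = 30
SS_tot = Σ(y-ȳ)² = 1101.5
R² = 1 - SS_res/SS_tot = 1 - 0.0272 = 0.9728

0.9728


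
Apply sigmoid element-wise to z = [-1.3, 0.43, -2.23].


σ(-1.3) = 1/(1+e^1.3) = 0.2142
σ(0.43) = 1/(1+e^-0.43) = 0.6059
σ(-2.23) = 1/(1+e^2.23) = 0.0971
result = [0.2142, 0.6059, 0.0971]

[0.2142, 0.6059, 0.0971]


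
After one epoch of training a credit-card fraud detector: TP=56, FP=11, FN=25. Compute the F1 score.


Precision = 56/67 = 0.8358
Recall = 56/81 = 0.6914
F1 = 2·P·R/(P+R) = 2·TP/(2·TP+FP+FN) = 112/(112+11+25) = 112/148 = 0.7568

0.7568


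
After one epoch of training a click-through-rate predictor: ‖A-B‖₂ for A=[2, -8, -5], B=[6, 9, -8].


d = √((2-6)² + (-8-9)² + (-5+ 8)²)
  = √(16 + 289 + 9)
  = √314 = 17.72

17.72


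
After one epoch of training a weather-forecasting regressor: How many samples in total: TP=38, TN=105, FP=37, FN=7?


Total = TP + TN + FP + FN
= 38 + 105 + 37 + 7
= 187
(Predicted positive: 75, predicted negative: 112)

187


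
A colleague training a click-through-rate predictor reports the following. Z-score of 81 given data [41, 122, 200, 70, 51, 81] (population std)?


μ = 94.1667, σ = 53.887
z = (81 - 94.1667)/53.887 = -0.2443

-0.2443


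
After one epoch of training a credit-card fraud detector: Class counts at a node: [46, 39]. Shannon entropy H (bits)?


Probabilities: [46/85, 39/85] ≈ [0.5412, 0.4588]
H = -((46/85)·log₂(46/85) + (39/85)·log₂(39/85))
  = 0.9951 bits

0.9951 bits


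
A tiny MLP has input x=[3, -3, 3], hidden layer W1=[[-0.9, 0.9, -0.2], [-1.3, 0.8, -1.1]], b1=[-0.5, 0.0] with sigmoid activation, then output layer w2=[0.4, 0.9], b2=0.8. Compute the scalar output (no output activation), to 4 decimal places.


z1[0] = (-0.9)·(3) + (0.9)·(-3) + (-0.2)·(3) - 0.5 = -6.5
z1[1] = (-1.3)·(3) + (0.8)·(-3) + (-1.1)·(3) + 0.0 = -9.6
h = sigmoid(z1) = [0.0015, 0.0001]
output = (0.4)·(0.0015) + (0.9)·(0.0001) + 0.8 = 0.8007

0.8007


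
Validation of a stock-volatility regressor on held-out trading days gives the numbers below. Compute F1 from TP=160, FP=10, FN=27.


Precision = 160/170 = 0.9412
Recall = 160/187 = 0.8556
F1 = 2·P·R/(P+R) = 2·TP/(2·TP+FP+FN) = 320/(320+10+27) = 320/357 = 0.8964

0.8964


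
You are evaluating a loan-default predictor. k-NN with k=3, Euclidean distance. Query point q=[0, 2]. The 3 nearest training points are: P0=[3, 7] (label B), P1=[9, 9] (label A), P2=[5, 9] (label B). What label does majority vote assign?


d(q,P0) = 5.831  (label B)
d(q,P1) = 11.4018  (label A)
d(q,P2) = 8.6023  (label B)
Votes: A=1, B=2
Majority → B

B


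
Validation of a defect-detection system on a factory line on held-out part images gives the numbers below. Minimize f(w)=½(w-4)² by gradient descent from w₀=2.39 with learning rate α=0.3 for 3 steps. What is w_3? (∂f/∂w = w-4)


step 1: grad = 2.39-4 = -1.61; w = 2.39 - 0.3·(-1.61) = 2.873
step 2: grad = 2.873-4 = -1.127; w = 2.873 - 0.3·(-1.127) = 3.2111
step 3: grad = 3.2111-4 = -0.7889; w = 3.2111 - 0.3·(-0.7889) = 3.44777

3.44777


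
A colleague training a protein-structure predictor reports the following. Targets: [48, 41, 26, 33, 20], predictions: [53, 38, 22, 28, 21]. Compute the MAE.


Absolute errors: |48-53|=5, |41-38|=3, |26-22|=4, |33-28|=5, |20-21|=1
Sum = 18
MAE = 18/5 = 18/5

18/5


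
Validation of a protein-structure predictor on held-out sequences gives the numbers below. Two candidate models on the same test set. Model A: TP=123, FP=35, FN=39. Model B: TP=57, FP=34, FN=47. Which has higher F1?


Model A: P=123/158=0.7785, R=123/162=0.7593, F1=2PR/(P+R)=2TP/(2TP+FP+FN)=246/320=0.7688
Model B: P=57/91=0.6264, R=57/104=0.5481, F1=2PR/(P+R)=2TP/(2TP+FP+FN)=114/195=0.5846
0.7688 > 0.5846 → Model A

Model A


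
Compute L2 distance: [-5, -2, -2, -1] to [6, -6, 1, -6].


d = √((-5-6)² + (-2+ 6)² + (-2-1)² + (-1+ 6)²)
  = √(121 + 16 + 9 + 25)
  = √171 = 13.0767

13.0767


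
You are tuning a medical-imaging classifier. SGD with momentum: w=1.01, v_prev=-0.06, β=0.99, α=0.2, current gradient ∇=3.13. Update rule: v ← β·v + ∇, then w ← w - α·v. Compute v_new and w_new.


v_new = 0.99·-0.06 + 3.13 = -0.0594 + 3.13 = 3.0706
w_new = 1.01 - 0.2·3.0706 = 1.01 - 0.61412 = 0.39588

v_new=3.0706, w_new=0.39588


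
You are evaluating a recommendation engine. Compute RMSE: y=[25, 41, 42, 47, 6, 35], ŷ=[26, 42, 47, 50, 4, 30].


MSE = 65/6 = 10.8333
RMSE = √(65/6) = 3.2914

3.2914


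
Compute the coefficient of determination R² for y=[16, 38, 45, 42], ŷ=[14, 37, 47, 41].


ȳ = 35.25
SS_res = Σ(y-ŷ)² = 10
SS_tot = Σ(y-ȳ)² = 518.75
R² = 1 - SS_res/SS_tot = 1 - 0.0193 = 0.9807

0.9807


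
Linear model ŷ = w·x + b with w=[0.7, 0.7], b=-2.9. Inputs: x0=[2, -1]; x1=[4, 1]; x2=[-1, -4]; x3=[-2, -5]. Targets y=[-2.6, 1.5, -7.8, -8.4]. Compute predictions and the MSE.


ŷ0 = (0.7)·(2) + (0.7)·(-1) - 2.9 = -2.2
ŷ1 = (0.7)·(4) + (0.7)·(1) - 2.9 = 0.6
ŷ2 = (0.7)·(-1) + (0.7)·(-4) - 2.9 = -6.4
ŷ3 = (0.7)·(-2) + (0.7)·(-5) - 2.9 = -7.8
errors² = [0.16, 0.81, 1.96, 0.36]
MSE = 3.2900/4 = 0.8225

0.8225


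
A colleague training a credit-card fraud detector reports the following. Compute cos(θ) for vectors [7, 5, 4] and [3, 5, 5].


A·B = 7·3 + 5·5 + 4·5 = 66
‖A‖ = √90 = 9.4868, ‖B‖ = √59 = 7.6811
cos = 66/(√90·√59) = 66/√5310 = 0.9057

0.9057


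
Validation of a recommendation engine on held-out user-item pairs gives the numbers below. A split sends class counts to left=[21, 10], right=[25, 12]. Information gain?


Parent = [46, 22], H_parent = 0.9082
H_left = 0.9072 (n=31), H_right = 0.909 (n=37)
H_children = (31/68)·0.9072 + (37/68)·0.909 = 0.9082
IG = 0.9082 - 0.9082 = 0.0

0.0


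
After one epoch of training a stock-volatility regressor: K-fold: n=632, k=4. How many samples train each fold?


Fold size = 632/4 = 158
Training per fold = 632 - 158 = 474

474


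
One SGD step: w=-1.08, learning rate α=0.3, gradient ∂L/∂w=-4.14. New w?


w_new = w - α·∇
= -1.08 - 0.3·-4.14
= -1.08 + 1.242
= 0.162

0.162


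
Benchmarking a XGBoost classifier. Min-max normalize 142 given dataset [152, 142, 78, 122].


min=78, max=152
(142-78)/(152-78) = 64/74 = 0.8649

0.8649


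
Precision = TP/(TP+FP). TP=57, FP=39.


Precision = TP/(TP+FP)
= 57/(57+39)
= 57/96 = 59.38%

59.38%


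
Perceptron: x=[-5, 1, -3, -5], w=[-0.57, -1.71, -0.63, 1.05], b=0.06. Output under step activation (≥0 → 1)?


z = (-5)·(-0.57) + (1)·(-1.71) + (-3)·(-0.63) + (-5)·(1.05) + 0.06
  = -2.16
step(z) = 0 (z<0)

0


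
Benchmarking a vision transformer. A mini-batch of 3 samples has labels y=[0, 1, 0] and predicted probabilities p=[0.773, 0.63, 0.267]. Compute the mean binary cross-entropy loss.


L[0] = -ln(1-0.773) = -ln(0.227) = 1.4828
L[1] = -ln(0.63) = 0.462
L[2] = -ln(1-0.267) = -ln(0.733) = 0.3106
mean = (1.4828 + 0.462 + 0.3106)/3 = 0.7518

0.7518


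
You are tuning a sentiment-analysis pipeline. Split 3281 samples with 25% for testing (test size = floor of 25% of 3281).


Test = ⌊3281·25/100⌋ = 820
Train = 3281 - 820 = 2461

Train: 2461, Test: 820


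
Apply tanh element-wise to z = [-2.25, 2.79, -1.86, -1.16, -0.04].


tanh(-2.25) = -0.978
tanh(2.79) = 0.9925
tanh(-1.86) = -0.9527
tanh(-1.16) = -0.821
tanh(-0.04) = -0.04
result = [-0.978, 0.9925, -0.9527, -0.821, -0.04]

[-0.978, 0.9925, -0.9527, -0.821, -0.04]


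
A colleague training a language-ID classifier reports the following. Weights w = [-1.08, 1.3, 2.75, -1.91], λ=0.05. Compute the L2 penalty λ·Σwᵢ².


‖w‖₂² = (-1.08)² + (1.3)² + (2.75)² + (-1.91)²
     = 1.1664 + 1.69 + 7.5625 + 3.6481
     = 14.067
λ·‖w‖₂² = 0.05·14.067 = 0.70335

0.70335


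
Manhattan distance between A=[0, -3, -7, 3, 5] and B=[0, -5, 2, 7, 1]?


d = |0-0| + |-3+ 5| + |-7-2| + |3-7| + |5-1|
  = 0 + 2 + 9 + 4 + 4
  = 19

19


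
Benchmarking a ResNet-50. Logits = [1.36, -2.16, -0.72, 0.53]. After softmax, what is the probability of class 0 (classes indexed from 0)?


Exponentials: e^1.36=3.8962, e^-2.16=0.1153, e^-0.72=0.4868, e^0.53=1.6989
Sum = 6.1972
Softmax = [0.6287, 0.0186, 0.0785, 0.2741]
p[0] = 3.8962/6.1972 = 0.6287

0.6287


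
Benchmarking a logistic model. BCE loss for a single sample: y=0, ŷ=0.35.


BCE = -[y·ln(p) + (1-y)·ln(1-p)]
= -0 - 1·ln(1-0.35)
= -ln(0.65) = 0.4308

0.4308


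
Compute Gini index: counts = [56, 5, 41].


Probabilities: [56/102, 5/102, 41/102] ≈ [0.549, 0.049, 0.402]
Σpᵢ² = (3136 + 25 + 1681)/102² = 4842/10404
Gini = 1 - Σpᵢ² = 1 - 4842/10404 = 0.5346

0.5346


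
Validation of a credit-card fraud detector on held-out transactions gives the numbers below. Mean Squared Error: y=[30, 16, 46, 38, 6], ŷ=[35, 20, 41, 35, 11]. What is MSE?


Squared errors: (30-35)²=25, (16-20)²=16, (46-41)²=25, (38-35)²=9, (6-11)²=25
Sum = 100
MSE = 100/5 = 20

20


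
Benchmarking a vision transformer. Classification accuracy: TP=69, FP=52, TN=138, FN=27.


Accuracy = (TP+TN)/(TP+TN+FP+FN)
= (69+138)/(286)
= 207/286 = 72.38%

72.38%


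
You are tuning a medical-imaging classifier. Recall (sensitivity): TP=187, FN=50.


Recall = TP/(TP+FN)
= 187/(187+50)
= 187/237 = 78.9%

78.9%


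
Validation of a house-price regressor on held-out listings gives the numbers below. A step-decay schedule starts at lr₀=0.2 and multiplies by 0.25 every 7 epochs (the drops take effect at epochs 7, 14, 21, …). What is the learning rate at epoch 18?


n_drops = ⌊18/7⌋ = 2
lr = 0.2·0.25^2 = 0.2·0.0625 = 0.0125

0.0125


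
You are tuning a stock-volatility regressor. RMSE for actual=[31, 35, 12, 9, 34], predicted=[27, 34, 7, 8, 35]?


MSE = 44/5 = 8.8
RMSE = √(44/5) = 2.9665

2.9665


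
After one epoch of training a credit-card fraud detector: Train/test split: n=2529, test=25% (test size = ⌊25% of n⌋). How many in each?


Test = ⌊2529·25/100⌋ = 632
Train = 2529 - 632 = 1897

Train: 1897, Test: 632


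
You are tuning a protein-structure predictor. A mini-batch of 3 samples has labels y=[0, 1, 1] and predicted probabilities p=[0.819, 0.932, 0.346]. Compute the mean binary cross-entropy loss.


L[0] = -ln(1-0.819) = -ln(0.181) = 1.7093
L[1] = -ln(0.932) = 0.0704
L[2] = -ln(0.346) = 1.0613
mean = (1.7093 + 0.0704 + 1.0613)/3 = 0.947

0.947
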